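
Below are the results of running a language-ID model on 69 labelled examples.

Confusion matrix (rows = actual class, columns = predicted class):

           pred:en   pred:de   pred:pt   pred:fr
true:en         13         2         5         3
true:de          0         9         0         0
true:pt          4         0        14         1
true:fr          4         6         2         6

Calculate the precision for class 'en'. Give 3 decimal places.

0.619

Take TP from the diagonal, FP from the rest of the 'en' prediction marginal, FN from the rest of the 'en' actual marginal.
precision = TP/(TP+FP).
en: TP=13, FP=0+4+4=8 → 13/21 = 0.6190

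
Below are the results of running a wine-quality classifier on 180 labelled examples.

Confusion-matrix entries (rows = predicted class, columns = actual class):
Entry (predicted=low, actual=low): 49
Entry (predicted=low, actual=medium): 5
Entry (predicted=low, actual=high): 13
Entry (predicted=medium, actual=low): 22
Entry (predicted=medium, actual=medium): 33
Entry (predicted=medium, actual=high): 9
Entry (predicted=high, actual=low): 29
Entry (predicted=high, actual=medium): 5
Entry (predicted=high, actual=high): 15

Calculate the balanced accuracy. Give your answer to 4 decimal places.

0.5543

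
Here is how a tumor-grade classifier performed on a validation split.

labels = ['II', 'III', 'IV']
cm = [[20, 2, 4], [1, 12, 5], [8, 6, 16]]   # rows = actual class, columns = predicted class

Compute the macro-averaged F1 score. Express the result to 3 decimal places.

0.647

Per-class F1 score (2·TP/(2·TP+FP+FN)):
  II: TP=20, FP=1+8=9, FN=2+4=6 → 40/55 = 0.7273
  III: TP=12, FP=2+6=8, FN=1+5=6 → 24/38 = 0.6316
  IV: TP=16, FP=4+5=9, FN=8+6=14 → 32/55 = 0.5818
Macro-F1 score = mean = (0.7273 + 0.6316 + 0.5818) / 3 = 0.647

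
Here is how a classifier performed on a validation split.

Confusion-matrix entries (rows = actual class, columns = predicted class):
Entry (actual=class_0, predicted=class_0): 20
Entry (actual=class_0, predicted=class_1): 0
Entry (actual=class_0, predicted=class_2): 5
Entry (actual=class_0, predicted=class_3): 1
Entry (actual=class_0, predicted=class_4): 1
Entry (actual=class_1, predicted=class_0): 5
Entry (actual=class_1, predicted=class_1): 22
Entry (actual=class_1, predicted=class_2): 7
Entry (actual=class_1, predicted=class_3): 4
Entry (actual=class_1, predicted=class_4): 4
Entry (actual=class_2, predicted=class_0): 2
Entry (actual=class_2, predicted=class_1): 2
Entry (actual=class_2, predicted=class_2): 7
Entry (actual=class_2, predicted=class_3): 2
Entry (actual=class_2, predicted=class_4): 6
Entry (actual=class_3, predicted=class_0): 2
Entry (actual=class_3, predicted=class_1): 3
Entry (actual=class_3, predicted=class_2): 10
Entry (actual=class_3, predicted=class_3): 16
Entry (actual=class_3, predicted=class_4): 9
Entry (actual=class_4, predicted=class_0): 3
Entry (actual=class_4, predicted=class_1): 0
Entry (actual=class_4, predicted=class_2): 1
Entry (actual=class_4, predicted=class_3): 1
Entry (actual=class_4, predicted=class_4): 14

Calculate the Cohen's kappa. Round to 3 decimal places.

0.427

Observed agreement pₒ = trace/N = 79/147 = 0.5374
Expected agreement pₑ = Σ (rowᵢ·colᵢ)/N² = (27·32 + 42·27 + 19·30 + 40·24 + 19·34)/147² = 0.1932
κ = (pₒ − pₑ)/(1 − pₑ) = (0.5374 − 0.1932)/(1 − 0.1932) = 0.427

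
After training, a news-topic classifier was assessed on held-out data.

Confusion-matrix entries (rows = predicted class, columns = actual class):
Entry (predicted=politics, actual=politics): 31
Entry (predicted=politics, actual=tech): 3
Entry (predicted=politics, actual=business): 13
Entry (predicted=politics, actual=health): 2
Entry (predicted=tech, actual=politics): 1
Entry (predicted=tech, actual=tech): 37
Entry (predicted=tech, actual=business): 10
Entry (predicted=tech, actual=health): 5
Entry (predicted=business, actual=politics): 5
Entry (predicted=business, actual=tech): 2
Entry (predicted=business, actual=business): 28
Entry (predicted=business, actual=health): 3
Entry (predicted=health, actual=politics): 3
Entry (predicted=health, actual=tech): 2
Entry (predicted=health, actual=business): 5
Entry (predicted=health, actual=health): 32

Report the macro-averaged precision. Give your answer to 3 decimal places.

0.707

Per-class precision (TP/(TP+FP)):
  politics: TP=31, FP=3+13+2=18 → 31/49 = 0.6327
  tech: TP=37, FP=1+10+5=16 → 37/53 = 0.6981
  business: TP=28, FP=5+2+3=10 → 28/38 = 0.7368
  health: TP=32, FP=3+2+5=10 → 32/42 = 0.7619
Macro-precision = mean = (0.6327 + 0.6981 + 0.7368 + 0.7619) / 4 = 0.707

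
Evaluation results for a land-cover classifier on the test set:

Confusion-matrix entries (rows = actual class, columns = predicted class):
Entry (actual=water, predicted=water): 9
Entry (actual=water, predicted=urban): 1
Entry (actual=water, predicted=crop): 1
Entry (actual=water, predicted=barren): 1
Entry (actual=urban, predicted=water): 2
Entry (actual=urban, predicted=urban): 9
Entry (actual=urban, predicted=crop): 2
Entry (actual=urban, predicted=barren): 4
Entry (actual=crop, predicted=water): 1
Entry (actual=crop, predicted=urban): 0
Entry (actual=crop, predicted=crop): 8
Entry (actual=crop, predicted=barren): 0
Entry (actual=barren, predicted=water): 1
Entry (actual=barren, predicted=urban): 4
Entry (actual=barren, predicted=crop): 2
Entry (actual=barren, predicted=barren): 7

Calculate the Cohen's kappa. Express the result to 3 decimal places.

Observed agreement pₒ = trace/N = 33/52 = 0.6346
Expected agreement pₑ = Σ (rowᵢ·colᵢ)/N² = (12·13 + 17·14 + 9·13 + 14·12)/52² = 0.2511
κ = (pₒ − pₑ)/(1 − pₑ) = (0.6346 − 0.2511)/(1 − 0.2511) = 0.512

0.512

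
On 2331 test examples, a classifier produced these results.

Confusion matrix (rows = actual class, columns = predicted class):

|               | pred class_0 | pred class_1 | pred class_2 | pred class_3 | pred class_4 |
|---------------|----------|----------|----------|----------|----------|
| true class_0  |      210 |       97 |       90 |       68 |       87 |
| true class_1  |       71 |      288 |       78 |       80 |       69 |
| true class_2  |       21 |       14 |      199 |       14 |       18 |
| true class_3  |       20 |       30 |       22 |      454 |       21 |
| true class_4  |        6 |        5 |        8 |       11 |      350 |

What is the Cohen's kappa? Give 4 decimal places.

0.5545

Observed agreement pₒ = trace/N = 1501/2331 = 0.64393
Expected agreement pₑ = Σ (rowᵢ·colᵢ)/N² = (552·328 + 586·434 + 266·397 + 547·627 + 380·545)/2331² = 0.20080
κ = (pₒ − pₑ)/(1 − pₑ) = (0.64393 − 0.20080)/(1 − 0.20080) = 0.5545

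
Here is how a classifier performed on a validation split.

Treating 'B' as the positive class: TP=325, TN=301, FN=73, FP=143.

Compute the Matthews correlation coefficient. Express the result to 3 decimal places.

MCC = (TP·TN − FP·FN) / √((TP+FP)(TP+FN)(TN+FP)(TN+FN))
Numerator = 325·301 − 143·73 = 87386
Denominator = √(468·398·444·374) = √30930254784 = 175869.9940
MCC = 87386 / 175869.9940 = 0.497

0.497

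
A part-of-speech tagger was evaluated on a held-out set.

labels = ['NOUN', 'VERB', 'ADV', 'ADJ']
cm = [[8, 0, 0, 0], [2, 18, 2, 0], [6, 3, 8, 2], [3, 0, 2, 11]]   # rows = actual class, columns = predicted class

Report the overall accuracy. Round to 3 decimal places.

Accuracy = trace / total = (8+18+8+11=45) / 65 = 45/65 = 0.692

0.692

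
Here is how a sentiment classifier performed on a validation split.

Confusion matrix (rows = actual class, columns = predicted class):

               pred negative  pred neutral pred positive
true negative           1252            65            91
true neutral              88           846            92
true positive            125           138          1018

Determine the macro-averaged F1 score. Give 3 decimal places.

0.836

Per-class F1 score (2·TP/(2·TP+FP+FN)):
  negative: TP=1252, FP=88+125=213, FN=65+91=156 → 2504/2873 = 0.8716
  neutral: TP=846, FP=65+138=203, FN=88+92=180 → 1692/2075 = 0.8154
  positive: TP=1018, FP=91+92=183, FN=125+138=263 → 2036/2482 = 0.8203
Macro-F1 score = mean = (0.8716 + 0.8154 + 0.8203) / 3 = 0.836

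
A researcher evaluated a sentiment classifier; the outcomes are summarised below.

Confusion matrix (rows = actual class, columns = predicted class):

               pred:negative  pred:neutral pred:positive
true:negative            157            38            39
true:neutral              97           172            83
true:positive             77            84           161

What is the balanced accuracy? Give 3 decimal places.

0.553

Balanced accuracy = mean of per-class recall.
  negative: recall = 157/234 = 0.6709
  neutral: recall = 172/352 = 0.4886
  positive: recall = 161/322 = 0.5000
Mean = (0.6709 + 0.4886 + 0.5000) / 3 = 0.553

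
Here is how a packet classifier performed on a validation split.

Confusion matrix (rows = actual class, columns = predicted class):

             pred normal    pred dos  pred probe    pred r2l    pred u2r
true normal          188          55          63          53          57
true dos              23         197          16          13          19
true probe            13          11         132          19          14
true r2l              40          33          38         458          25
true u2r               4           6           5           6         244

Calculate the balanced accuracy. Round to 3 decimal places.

0.715

Balanced accuracy = mean of per-class recall.
  normal: recall = 188/416 = 0.4519
  dos: recall = 197/268 = 0.7351
  probe: recall = 132/189 = 0.6984
  r2l: recall = 458/594 = 0.7710
  u2r: recall = 244/265 = 0.9208
Mean = (0.4519 + 0.7351 + 0.6984 + 0.7710 + 0.9208) / 5 = 0.715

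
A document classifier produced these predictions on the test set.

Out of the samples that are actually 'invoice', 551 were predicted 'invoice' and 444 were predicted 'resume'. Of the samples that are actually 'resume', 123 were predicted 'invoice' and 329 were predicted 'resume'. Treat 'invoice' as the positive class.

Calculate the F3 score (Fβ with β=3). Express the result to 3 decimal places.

0.572

Fβ = (1+β²)·TP / ((1+β²)·TP + β²·FN + FP), with β²=9
= 10·551 / (10·551 + 9·444 + 123) = 0.572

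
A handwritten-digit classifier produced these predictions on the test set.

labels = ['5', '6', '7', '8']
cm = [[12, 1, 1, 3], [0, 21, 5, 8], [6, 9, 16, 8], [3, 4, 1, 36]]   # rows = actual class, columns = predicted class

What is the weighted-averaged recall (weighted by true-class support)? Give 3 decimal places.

Per-class recall (TP/(TP+FN)):
  5: TP=12, FN=1+1+3=5 → 12/17 = 0.7059
  6: TP=21, FN=0+5+8=13 → 21/34 = 0.6176
  7: TP=16, FN=6+9+8=23 → 16/39 = 0.4103
  8: TP=36, FN=3+4+1=8 → 36/44 = 0.8182
Weighted-recall = Σ (supportᵢ/N)·recallᵢ with N=134: (17/134)·0.7059 + (34/134)·0.6176 + (39/134)·0.4103 + (44/134)·0.8182 = 0.634

0.634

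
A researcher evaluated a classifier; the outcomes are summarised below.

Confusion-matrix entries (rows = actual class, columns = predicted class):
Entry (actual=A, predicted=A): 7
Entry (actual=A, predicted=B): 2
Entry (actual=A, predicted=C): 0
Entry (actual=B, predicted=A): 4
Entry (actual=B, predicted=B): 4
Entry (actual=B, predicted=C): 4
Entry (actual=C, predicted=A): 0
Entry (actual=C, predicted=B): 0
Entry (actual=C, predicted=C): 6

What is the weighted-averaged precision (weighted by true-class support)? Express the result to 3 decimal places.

Per-class precision (TP/(TP+FP)):
  A: TP=7, FP=4+0=4 → 7/11 = 0.6364
  B: TP=4, FP=2+0=2 → 4/6 = 0.6667
  C: TP=6, FP=0+4=4 → 6/10 = 0.6000
Weighted-precision = Σ (supportᵢ/N)·precisionᵢ with N=27: (9/27)·0.6364 + (12/27)·0.6667 + (6/27)·0.6000 = 0.642

0.642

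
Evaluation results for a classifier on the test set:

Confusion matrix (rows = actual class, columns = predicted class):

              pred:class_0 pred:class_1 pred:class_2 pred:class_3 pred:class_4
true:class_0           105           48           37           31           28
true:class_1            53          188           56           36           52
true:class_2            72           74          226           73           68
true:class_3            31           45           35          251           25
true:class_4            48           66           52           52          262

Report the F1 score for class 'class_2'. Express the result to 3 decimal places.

0.492

One-vs-rest for 'class_2': TP = diagonal; FP = other classes predicted 'class_2'; FN = 'class_2' predicted as other.
F1 score = 2·TP/(2·TP+FP+FN).
class_2: TP=226, FP=37+56+35+52=180, FN=72+74+73+68=287 → 452/919 = 0.4918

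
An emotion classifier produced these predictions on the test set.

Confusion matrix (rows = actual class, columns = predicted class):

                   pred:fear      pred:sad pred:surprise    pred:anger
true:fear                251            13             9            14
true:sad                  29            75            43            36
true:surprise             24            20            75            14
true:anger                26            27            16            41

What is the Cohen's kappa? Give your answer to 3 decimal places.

0.461

Observed agreement pₒ = trace/N = 442/713 = 0.6199
Expected agreement pₑ = Σ (rowᵢ·colᵢ)/N² = (287·330 + 183·135 + 133·143 + 110·105)/713² = 0.2950
κ = (pₒ − pₑ)/(1 − pₑ) = (0.6199 − 0.2950)/(1 − 0.2950) = 0.461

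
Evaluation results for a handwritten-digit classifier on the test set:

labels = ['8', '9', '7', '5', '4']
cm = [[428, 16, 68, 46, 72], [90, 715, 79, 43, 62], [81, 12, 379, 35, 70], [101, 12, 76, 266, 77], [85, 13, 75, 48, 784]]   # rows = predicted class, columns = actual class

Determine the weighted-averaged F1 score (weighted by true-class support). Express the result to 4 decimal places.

Per-class F1 score (2·TP/(2·TP+FP+FN)):
  8: TP=428, FP=16+68+46+72=202, FN=90+81+101+85=357 → 856/1415 = 0.60495
  9: TP=715, FP=90+79+43+62=274, FN=16+12+12+13=53 → 1430/1757 = 0.81389
  7: TP=379, FP=81+12+35+70=198, FN=68+79+76+75=298 → 758/1254 = 0.60447
  5: TP=266, FP=101+12+76+77=266, FN=46+43+35+48=172 → 532/970 = 0.54845
  4: TP=784, FP=85+13+75+48=221, FN=72+62+70+77=281 → 1568/2070 = 0.75749
Weighted-F1 score = Σ (supportᵢ/N)·F1 scoreᵢ with N=3733: (785/3733)·0.60495 + (768/3733)·0.81389 + (677/3733)·0.60447 + (438/3733)·0.54845 + (1065/3733)·0.75749 = 0.6847

0.6847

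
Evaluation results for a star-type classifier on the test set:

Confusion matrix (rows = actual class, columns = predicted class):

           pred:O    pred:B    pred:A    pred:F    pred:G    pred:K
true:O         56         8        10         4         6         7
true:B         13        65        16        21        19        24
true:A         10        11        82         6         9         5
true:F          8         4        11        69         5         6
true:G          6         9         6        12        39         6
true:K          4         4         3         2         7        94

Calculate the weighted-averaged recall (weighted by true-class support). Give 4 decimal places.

0.6072

Per-class recall (TP/(TP+FN)):
  O: TP=56, FN=8+10+4+6+7=35 → 56/91 = 0.61538
  B: TP=65, FN=13+16+21+19+24=93 → 65/158 = 0.41139
  A: TP=82, FN=10+11+6+9+5=41 → 82/123 = 0.66667
  F: TP=69, FN=8+4+11+5+6=34 → 69/103 = 0.66990
  G: TP=39, FN=6+9+6+12+6=39 → 39/78 = 0.50000
  K: TP=94, FN=4+4+3+2+7=20 → 94/114 = 0.82456
Weighted-recall = Σ (supportᵢ/N)·recallᵢ with N=667: (91/667)·0.61538 + (158/667)·0.41139 + (123/667)·0.66667 + (103/667)·0.66990 + (78/667)·0.50000 + (114/667)·0.82456 = 0.6072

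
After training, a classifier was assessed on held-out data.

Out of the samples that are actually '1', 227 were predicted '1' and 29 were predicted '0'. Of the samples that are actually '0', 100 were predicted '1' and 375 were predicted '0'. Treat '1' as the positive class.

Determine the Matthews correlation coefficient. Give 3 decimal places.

MCC = (TP·TN − FP·FN) / √((TP+FP)(TP+FN)(TN+FP)(TN+FN))
Numerator = 227·375 − 100·29 = 82225
Denominator = √(327·256·475·404) = √16064332800 = 126745.1490
MCC = 82225 / 126745.1490 = 0.649

0.649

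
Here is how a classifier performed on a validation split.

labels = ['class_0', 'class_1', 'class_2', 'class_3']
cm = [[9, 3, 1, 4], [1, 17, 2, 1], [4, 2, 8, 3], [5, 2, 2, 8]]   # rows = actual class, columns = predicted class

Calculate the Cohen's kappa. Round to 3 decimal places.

0.441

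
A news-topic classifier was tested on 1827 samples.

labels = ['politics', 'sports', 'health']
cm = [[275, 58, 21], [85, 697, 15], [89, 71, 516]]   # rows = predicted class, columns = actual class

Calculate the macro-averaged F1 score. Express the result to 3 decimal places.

Per-class F1 score (2·TP/(2·TP+FP+FN)):
  politics: TP=275, FP=58+21=79, FN=85+89=174 → 550/803 = 0.6849
  sports: TP=697, FP=85+15=100, FN=58+71=129 → 1394/1623 = 0.8589
  health: TP=516, FP=89+71=160, FN=21+15=36 → 1032/1228 = 0.8404
Macro-F1 score = mean = (0.6849 + 0.8589 + 0.8404) / 3 = 0.795

0.795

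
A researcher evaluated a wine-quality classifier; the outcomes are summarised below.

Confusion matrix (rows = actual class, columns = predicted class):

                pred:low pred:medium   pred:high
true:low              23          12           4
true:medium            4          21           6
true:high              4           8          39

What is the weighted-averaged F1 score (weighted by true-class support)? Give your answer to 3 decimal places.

0.690

Per-class F1 score (2·TP/(2·TP+FP+FN)):
  low: TP=23, FP=4+4=8, FN=12+4=16 → 46/70 = 0.6571
  medium: TP=21, FP=12+8=20, FN=4+6=10 → 42/72 = 0.5833
  high: TP=39, FP=4+6=10, FN=4+8=12 → 78/100 = 0.7800
Weighted-F1 score = Σ (supportᵢ/N)·F1 scoreᵢ with N=121: (39/121)·0.6571 + (31/121)·0.5833 + (51/121)·0.7800 = 0.690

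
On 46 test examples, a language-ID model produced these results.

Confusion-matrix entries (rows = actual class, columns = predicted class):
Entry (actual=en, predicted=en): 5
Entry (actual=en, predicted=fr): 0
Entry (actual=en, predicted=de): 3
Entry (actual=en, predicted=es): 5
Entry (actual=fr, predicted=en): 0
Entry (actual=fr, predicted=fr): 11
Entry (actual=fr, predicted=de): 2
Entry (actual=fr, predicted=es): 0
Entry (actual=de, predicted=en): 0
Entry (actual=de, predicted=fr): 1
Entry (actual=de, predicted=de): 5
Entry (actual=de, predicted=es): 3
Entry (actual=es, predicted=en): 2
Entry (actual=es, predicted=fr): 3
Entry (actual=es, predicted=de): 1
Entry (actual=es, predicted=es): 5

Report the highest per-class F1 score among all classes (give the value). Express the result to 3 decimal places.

Per-class F1 score (2·TP/(2·TP+FP+FN)):
  en: TP=5, FP=0+0+2=2, FN=0+3+5=8 → 10/20 = 0.5000
  fr: TP=11, FP=0+1+3=4, FN=0+2+0=2 → 22/28 = 0.7857
  de: TP=5, FP=3+2+1=6, FN=0+1+3=4 → 10/20 = 0.5000
  es: TP=5, FP=5+0+3=8, FN=2+3+1=6 → 10/24 = 0.4167
Highest is class 'fr' with F1 score = 0.786.

0.786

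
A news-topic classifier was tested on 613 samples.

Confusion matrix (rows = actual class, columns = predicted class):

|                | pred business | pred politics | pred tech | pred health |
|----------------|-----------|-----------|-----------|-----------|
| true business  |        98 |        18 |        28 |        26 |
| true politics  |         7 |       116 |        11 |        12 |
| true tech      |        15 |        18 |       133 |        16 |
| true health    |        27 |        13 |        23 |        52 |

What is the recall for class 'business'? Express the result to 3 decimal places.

recall = TP/(TP+FN).
business: TP=98, FN=18+28+26=72 → 98/170 = 0.5765

0.576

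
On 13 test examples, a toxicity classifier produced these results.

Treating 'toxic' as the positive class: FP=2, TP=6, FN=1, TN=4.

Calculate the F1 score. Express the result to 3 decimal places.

Precision = TP/(TP+FP) = 6/8 = 0.7500
Recall = TP/(TP+FN) = 6/7 = 0.8571
F1 = 2·TP/(2·TP+FP+FN) = 12/15 = 0.800

0.800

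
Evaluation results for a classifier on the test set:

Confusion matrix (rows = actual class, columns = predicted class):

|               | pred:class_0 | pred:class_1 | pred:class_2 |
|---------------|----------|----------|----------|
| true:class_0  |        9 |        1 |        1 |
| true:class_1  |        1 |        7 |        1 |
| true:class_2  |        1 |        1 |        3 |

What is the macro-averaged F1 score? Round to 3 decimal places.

Per-class F1 score (2·TP/(2·TP+FP+FN)):
  class_0: TP=9, FP=1+1=2, FN=1+1=2 → 18/22 = 0.8182
  class_1: TP=7, FP=1+1=2, FN=1+1=2 → 14/18 = 0.7778
  class_2: TP=3, FP=1+1=2, FN=1+1=2 → 6/10 = 0.6000
Macro-F1 score = mean = (0.8182 + 0.7778 + 0.6000) / 3 = 0.732

0.732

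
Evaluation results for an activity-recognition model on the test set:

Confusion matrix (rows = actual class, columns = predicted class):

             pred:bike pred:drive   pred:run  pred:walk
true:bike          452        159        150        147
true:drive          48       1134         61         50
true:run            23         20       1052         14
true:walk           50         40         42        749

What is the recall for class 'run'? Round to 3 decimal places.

recall = TP/(TP+FN).
run: TP=1052, FN=23+20+14=57 → 1052/1109 = 0.9486

0.949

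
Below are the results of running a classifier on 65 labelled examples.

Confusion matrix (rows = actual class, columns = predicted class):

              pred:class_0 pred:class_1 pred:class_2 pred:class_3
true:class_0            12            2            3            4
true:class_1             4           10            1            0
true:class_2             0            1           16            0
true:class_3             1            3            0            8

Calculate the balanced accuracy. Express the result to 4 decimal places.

0.7115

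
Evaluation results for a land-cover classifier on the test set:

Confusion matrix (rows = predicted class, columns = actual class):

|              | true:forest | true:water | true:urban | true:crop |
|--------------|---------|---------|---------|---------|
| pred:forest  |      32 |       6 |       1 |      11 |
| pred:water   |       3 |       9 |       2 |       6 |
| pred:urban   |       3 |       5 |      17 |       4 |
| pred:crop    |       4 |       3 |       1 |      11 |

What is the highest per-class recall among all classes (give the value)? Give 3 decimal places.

Per-class recall (TP/(TP+FN)):
  forest: TP=32, FN=3+3+4=10 → 32/42 = 0.7619
  water: TP=9, FN=6+5+3=14 → 9/23 = 0.3913
  urban: TP=17, FN=1+2+1=4 → 17/21 = 0.8095
  crop: TP=11, FN=11+6+4=21 → 11/32 = 0.3438
Highest is class 'urban' with recall = 0.810.

0.810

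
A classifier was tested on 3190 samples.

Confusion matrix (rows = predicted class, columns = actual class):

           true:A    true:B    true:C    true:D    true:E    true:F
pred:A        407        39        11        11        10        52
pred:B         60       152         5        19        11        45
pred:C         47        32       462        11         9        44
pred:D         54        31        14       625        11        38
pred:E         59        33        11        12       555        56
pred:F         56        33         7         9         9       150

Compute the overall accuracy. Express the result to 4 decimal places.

Accuracy = trace / total = (407+152+462+625+555+150=2351) / 3190 = 2351/3190 = 0.7370

0.7370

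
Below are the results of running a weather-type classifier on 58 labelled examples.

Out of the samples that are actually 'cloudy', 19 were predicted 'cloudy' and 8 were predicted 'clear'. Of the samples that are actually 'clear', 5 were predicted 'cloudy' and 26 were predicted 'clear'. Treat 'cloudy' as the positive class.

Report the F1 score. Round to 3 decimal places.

Precision = TP/(TP+FP) = 19/24 = 0.7917
Recall = TP/(TP+FN) = 19/27 = 0.7037
F1 = 2·TP/(2·TP+FP+FN) = 38/51 = 0.745

0.745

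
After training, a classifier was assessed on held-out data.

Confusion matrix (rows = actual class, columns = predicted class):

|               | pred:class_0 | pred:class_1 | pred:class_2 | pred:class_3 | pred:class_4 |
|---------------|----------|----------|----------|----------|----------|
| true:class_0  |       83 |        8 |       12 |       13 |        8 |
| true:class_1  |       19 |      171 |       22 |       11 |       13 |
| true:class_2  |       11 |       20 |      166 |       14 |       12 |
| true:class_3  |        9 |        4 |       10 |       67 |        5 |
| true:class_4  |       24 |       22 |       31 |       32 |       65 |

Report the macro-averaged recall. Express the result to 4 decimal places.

Per-class recall (TP/(TP+FN)):
  class_0: TP=83, FN=8+12+13+8=41 → 83/124 = 0.66935
  class_1: TP=171, FN=19+22+11+13=65 → 171/236 = 0.72458
  class_2: TP=166, FN=11+20+14+12=57 → 166/223 = 0.74439
  class_3: TP=67, FN=9+4+10+5=28 → 67/95 = 0.70526
  class_4: TP=65, FN=24+22+31+32=109 → 65/174 = 0.37356
Macro-recall = mean = (0.66935 + 0.72458 + 0.74439 + 0.70526 + 0.37356) / 5 = 0.6434

0.6434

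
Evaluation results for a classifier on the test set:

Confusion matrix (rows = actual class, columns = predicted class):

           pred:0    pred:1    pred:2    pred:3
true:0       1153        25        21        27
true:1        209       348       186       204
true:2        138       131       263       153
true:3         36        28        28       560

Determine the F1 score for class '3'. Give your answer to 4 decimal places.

0.7018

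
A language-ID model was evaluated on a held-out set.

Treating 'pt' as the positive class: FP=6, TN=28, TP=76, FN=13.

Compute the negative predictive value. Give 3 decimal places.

NPV = TN/(TN+FN) = 28/(28+13) = 0.683

0.683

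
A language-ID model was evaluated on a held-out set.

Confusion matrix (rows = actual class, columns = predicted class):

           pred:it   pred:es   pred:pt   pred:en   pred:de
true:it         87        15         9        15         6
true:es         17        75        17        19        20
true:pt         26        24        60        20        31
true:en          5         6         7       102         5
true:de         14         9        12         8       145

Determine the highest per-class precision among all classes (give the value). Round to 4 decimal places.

0.7005

Per-class precision (TP/(TP+FP)):
  it: TP=87, FP=17+26+5+14=62 → 87/149 = 0.58389
  es: TP=75, FP=15+24+6+9=54 → 75/129 = 0.58140
  pt: TP=60, FP=9+17+7+12=45 → 60/105 = 0.57143
  en: TP=102, FP=15+19+20+8=62 → 102/164 = 0.62195
  de: TP=145, FP=6+20+31+5=62 → 145/207 = 0.70048
Highest is class 'de' with precision = 0.7005.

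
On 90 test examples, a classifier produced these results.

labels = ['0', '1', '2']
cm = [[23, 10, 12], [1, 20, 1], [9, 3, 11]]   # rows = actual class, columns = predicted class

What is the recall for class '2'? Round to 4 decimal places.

One-vs-rest for '2': TP = diagonal; FP = other classes predicted '2'; FN = '2' predicted as other.
recall = TP/(TP+FN).
2: TP=11, FN=9+3=12 → 11/23 = 0.47826

0.4783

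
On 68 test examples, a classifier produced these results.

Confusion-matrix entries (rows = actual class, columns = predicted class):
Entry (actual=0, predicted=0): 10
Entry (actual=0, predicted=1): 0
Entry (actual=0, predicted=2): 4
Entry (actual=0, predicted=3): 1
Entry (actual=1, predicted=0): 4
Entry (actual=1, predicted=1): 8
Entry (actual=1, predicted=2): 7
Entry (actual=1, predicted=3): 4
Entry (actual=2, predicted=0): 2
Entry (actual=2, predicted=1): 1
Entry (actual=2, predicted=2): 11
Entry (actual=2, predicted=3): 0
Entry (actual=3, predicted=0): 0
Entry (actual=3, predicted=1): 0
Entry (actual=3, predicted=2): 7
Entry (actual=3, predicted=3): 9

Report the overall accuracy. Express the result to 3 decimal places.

Accuracy = trace / total = (10+8+11+9=38) / 68 = 38/68 = 0.559

0.559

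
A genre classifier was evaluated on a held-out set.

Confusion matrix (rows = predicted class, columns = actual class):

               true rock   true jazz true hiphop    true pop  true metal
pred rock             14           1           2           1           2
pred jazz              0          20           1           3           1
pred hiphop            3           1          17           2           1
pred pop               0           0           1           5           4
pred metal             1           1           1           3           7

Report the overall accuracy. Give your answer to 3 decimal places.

Accuracy = trace / total = (14+20+17+5+7=63) / 92 = 63/92 = 0.685

0.685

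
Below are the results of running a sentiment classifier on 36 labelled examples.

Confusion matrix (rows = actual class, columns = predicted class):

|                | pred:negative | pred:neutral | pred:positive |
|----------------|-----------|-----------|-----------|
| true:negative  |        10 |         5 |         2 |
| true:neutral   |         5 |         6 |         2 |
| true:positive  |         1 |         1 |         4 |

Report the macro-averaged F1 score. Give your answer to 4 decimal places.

Per-class F1 score (2·TP/(2·TP+FP+FN)):
  negative: TP=10, FP=5+1=6, FN=5+2=7 → 20/33 = 0.60606
  neutral: TP=6, FP=5+1=6, FN=5+2=7 → 12/25 = 0.48000
  positive: TP=4, FP=2+2=4, FN=1+1=2 → 8/14 = 0.57143
Macro-F1 score = mean = (0.60606 + 0.48000 + 0.57143) / 3 = 0.5525

0.5525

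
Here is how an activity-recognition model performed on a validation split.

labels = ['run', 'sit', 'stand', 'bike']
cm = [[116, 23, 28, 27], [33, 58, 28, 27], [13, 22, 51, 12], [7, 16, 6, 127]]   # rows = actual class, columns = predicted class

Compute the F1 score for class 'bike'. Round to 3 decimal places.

One-vs-rest for 'bike': TP = diagonal; FP = other classes predicted 'bike'; FN = 'bike' predicted as other.
F1 score = 2·TP/(2·TP+FP+FN).
bike: TP=127, FP=27+27+12=66, FN=7+16+6=29 → 254/349 = 0.7278

0.728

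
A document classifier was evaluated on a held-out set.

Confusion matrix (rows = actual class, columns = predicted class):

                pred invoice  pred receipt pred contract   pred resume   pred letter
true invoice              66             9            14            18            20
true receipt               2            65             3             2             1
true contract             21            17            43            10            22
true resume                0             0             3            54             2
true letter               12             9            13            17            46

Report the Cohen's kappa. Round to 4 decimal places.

0.4817

Observed agreement pₒ = trace/N = 274/469 = 0.58422
Expected agreement pₑ = Σ (rowᵢ·colᵢ)/N² = (127·101 + 73·100 + 113·76 + 59·101 + 97·91)/469² = 0.19777
κ = (pₒ − pₑ)/(1 − pₑ) = (0.58422 − 0.19777)/(1 − 0.19777) = 0.4817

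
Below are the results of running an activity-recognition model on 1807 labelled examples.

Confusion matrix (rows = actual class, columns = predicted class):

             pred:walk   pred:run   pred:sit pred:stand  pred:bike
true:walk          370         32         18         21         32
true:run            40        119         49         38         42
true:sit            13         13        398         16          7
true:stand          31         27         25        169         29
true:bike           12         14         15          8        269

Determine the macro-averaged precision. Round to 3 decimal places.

Per-class precision (TP/(TP+FP)):
  walk: TP=370, FP=40+13+31+12=96 → 370/466 = 0.7940
  run: TP=119, FP=32+13+27+14=86 → 119/205 = 0.5805
  sit: TP=398, FP=18+49+25+15=107 → 398/505 = 0.7881
  stand: TP=169, FP=21+38+16+8=83 → 169/252 = 0.6706
  bike: TP=269, FP=32+42+7+29=110 → 269/379 = 0.7098
Macro-precision = mean = (0.7940 + 0.5805 + 0.7881 + 0.6706 + 0.7098) / 5 = 0.709

0.709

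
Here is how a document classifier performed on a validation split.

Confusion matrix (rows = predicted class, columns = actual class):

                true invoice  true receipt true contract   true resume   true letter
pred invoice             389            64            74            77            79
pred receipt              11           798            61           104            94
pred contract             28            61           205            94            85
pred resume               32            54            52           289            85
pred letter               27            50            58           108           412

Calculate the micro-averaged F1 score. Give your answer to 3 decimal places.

0.617

Micro-averaging pools counts across classes: ΣTP=2093, ΣFP=1298, ΣFN=1298.
Micro-F1 score = 2·TP/(2·TP+FP+FN) on pooled counts = 0.617 (equals overall accuracy in single-label multiclass).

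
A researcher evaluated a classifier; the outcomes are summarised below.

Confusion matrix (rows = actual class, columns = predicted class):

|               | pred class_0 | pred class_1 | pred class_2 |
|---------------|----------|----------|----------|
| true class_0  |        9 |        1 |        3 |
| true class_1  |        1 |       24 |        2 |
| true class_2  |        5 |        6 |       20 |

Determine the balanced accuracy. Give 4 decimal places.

Balanced accuracy = mean of per-class recall.
  class_0: recall = 9/13 = 0.69231
  class_1: recall = 24/27 = 0.88889
  class_2: recall = 20/31 = 0.64516
Mean = (0.69231 + 0.88889 + 0.64516) / 3 = 0.7421

0.7421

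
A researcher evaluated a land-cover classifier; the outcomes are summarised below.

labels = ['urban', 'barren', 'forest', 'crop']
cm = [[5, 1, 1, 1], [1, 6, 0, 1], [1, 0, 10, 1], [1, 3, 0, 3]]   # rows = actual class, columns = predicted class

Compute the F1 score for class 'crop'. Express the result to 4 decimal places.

0.4615

F1 score = 2·TP/(2·TP+FP+FN).
crop: TP=3, FP=1+1+1=3, FN=1+3+0=4 → 6/13 = 0.46154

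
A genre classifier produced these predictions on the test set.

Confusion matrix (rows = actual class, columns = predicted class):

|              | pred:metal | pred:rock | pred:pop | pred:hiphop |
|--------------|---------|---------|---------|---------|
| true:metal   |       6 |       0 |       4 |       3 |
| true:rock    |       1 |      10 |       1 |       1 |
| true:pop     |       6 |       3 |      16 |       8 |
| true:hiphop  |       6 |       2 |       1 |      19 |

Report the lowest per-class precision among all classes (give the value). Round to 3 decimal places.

Per-class precision (TP/(TP+FP)):
  metal: TP=6, FP=1+6+6=13 → 6/19 = 0.3158
  rock: TP=10, FP=0+3+2=5 → 10/15 = 0.6667
  pop: TP=16, FP=4+1+1=6 → 16/22 = 0.7273
  hiphop: TP=19, FP=3+1+8=12 → 19/31 = 0.6129
Lowest is class 'metal' with precision = 0.316.

0.316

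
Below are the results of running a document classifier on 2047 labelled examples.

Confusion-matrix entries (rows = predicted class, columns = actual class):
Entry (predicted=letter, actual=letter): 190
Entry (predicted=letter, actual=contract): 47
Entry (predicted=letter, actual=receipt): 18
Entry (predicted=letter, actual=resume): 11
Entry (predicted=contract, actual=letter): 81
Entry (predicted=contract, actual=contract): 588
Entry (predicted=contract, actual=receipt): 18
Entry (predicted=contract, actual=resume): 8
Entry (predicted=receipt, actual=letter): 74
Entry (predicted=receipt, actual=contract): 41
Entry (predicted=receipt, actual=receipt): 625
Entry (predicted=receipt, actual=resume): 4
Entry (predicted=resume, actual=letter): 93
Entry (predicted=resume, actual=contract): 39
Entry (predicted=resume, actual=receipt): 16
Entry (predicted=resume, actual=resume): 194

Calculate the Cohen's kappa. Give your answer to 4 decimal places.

Observed agreement pₒ = trace/N = 1597/2047 = 0.78017
Expected agreement pₑ = Σ (rowᵢ·colᵢ)/N² = (438·266 + 715·695 + 677·744 + 217·342)/2047² = 0.28431
κ = (pₒ − pₑ)/(1 − pₑ) = (0.78017 − 0.28431)/(1 − 0.28431) = 0.6928

0.6928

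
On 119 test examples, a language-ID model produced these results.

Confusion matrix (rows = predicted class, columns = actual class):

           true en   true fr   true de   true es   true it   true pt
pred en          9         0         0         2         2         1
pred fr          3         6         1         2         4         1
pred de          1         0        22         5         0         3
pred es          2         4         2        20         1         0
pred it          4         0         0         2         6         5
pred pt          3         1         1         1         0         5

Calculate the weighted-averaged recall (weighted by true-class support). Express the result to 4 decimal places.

0.5714

Per-class recall (TP/(TP+FN)):
  en: TP=9, FN=3+1+2+4+3=13 → 9/22 = 0.40909
  fr: TP=6, FN=0+0+4+0+1=5 → 6/11 = 0.54545
  de: TP=22, FN=0+1+2+0+1=4 → 22/26 = 0.84615
  es: TP=20, FN=2+2+5+2+1=12 → 20/32 = 0.62500
  it: TP=6, FN=2+4+0+1+0=7 → 6/13 = 0.46154
  pt: TP=5, FN=1+1+3+0+5=10 → 5/15 = 0.33333
Weighted-recall = Σ (supportᵢ/N)·recallᵢ with N=119: (22/119)·0.40909 + (11/119)·0.54545 + (26/119)·0.84615 + (32/119)·0.62500 + (13/119)·0.46154 + (15/119)·0.33333 = 0.5714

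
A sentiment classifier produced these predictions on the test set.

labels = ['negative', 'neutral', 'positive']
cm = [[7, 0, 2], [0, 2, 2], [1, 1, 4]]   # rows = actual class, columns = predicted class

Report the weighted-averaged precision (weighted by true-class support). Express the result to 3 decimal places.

0.713

Per-class precision (TP/(TP+FP)):
  negative: TP=7, FP=0+1=1 → 7/8 = 0.8750
  neutral: TP=2, FP=0+1=1 → 2/3 = 0.6667
  positive: TP=4, FP=2+2=4 → 4/8 = 0.5000
Weighted-precision = Σ (supportᵢ/N)·precisionᵢ with N=19: (9/19)·0.8750 + (4/19)·0.6667 + (6/19)·0.5000 = 0.713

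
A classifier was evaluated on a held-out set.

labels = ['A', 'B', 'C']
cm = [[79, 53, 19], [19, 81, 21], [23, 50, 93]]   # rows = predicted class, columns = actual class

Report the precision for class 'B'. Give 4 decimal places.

precision = TP/(TP+FP).
B: TP=81, FP=19+21=40 → 81/121 = 0.66942

0.6694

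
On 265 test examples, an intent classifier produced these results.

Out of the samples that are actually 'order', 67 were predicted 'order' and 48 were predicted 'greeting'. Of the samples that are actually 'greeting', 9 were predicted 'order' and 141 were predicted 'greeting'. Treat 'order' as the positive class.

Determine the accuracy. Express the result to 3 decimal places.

0.785

Accuracy = (TP+TN)/N = (67+141)/265 = 0.785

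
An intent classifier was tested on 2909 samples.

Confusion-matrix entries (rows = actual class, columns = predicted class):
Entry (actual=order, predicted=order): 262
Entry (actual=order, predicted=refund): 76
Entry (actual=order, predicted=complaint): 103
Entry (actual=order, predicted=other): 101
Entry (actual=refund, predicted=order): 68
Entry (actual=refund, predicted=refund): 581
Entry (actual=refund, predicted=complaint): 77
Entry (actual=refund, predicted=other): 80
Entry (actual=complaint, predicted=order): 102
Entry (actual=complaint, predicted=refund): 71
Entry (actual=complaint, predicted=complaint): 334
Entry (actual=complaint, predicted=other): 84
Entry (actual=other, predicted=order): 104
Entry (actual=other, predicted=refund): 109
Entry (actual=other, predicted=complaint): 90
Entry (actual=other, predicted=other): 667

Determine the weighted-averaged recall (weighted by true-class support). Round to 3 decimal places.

0.634

Per-class recall (TP/(TP+FN)):
  order: TP=262, FN=76+103+101=280 → 262/542 = 0.4834
  refund: TP=581, FN=68+77+80=225 → 581/806 = 0.7208
  complaint: TP=334, FN=102+71+84=257 → 334/591 = 0.5651
  other: TP=667, FN=104+109+90=303 → 667/970 = 0.6876
Weighted-recall = Σ (supportᵢ/N)·recallᵢ with N=2909: (542/2909)·0.4834 + (806/2909)·0.7208 + (591/2909)·0.5651 + (970/2909)·0.6876 = 0.634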